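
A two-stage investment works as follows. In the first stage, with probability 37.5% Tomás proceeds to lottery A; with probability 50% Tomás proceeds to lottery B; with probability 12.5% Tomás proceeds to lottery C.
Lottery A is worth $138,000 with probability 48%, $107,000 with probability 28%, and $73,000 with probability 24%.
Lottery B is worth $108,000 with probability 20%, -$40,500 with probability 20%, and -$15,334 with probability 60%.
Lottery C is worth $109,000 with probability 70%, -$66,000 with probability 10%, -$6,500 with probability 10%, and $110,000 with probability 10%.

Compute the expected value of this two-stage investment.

$54,801.05

EV(A) = 0.48 × 138000 + 0.28 × 107000 + 0.24 × 73000 = 66240 + 29960 + 17520 = 113720
EV(B) = 0.2 × 108000 + 0.2 × (-40500) + 0.6 × (-15334) = 21600 − 8100 − 9200.4 = 4299.6
EV(C) = 0.7 × 109000 + 0.1 × (-66000) + 0.1 × (-6500) + 0.1 × 110000 = 76300 − 6600 − 650 + 11000 = 80050
Overall = 0.375 × 113720 + 0.5 × 4299.6 + 0.125 × 80050 = 42645 + 2149.8 + 10006.25 = 54801.05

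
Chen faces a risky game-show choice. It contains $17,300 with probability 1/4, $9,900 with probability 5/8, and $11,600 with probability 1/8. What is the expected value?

EV = 1/4 × 17300 + 5/8 × 9900 + 1/8 × 11600 = 4325 + 6187.5 + 1450 = 11962.5

$11,962.50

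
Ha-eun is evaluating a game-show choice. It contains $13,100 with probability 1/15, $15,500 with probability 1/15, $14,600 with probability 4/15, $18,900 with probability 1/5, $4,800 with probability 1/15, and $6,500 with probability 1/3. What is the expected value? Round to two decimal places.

EV = 1/15 × 13100 + 1/15 × 15500 + 4/15 × 14600 + 1/5 × 18900 + 1/15 × 4800 + 1/3 × 6500 = 873.3333 + 1033.3333 + 3893.3333 + 3780 + 320 + 2166.6667 = 12066.6667

$12,066.67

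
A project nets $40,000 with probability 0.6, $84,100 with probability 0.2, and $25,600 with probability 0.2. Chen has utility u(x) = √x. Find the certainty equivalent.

$44,100

E[u] = 0.6·√40000 + 0.2·√84100 + 0.2·√25600 = 0.6·200 + 0.2·290 + 0.2·160 = 210
CE = (210)² = 44100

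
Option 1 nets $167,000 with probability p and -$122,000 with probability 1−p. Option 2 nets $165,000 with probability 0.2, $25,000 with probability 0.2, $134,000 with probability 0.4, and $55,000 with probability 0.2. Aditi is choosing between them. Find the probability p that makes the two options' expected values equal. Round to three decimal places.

p = 0.777

EV(Option 2) = 0.2 × 165000 + 0.2 × 25000 + 0.4 × 134000 + 0.2 × 55000 = 33000 + 5000 + 53600 + 11000 = 102600
p·167000 + (1−p)·(-122000) = 102600
289000p − 122000 = 102600
p = (102600 + 122000) / 289000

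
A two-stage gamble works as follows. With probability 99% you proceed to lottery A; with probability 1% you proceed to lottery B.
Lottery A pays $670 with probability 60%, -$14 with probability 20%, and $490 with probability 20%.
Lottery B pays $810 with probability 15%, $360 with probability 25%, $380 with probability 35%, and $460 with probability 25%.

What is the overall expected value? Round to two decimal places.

EV(A) = 0.6 × 670 + 0.2 × (-14) + 0.2 × 490 = 402 − 2.8 + 98 = 497.2
EV(B) = 0.15 × 810 + 0.25 × 360 + 0.35 × 380 + 0.25 × 460 = 121.5 + 90 + 133 + 115 = 459.5
Overall = 0.99 × 497.2 + 0.01 × 459.5 = 492.228 + 4.595 = 496.823

$496.82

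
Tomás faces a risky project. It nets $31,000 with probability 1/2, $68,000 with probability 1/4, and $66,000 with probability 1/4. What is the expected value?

$49,000

EV = 1/2 × 31000 + 1/4 × 68000 + 1/4 × 66000 = 15500 + 17000 + 16500 = 49000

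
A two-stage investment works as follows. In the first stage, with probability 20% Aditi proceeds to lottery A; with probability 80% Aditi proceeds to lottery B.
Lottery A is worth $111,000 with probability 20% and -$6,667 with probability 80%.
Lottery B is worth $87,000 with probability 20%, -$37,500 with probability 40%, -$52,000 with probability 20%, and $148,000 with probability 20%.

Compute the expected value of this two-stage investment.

EV(A) = 0.2 × 111000 + 0.8 × (-6667) = 22200 − 5333.6 = 16866.4
EV(B) = 0.2 × 87000 + 0.4 × (-37500) + 0.2 × (-52000) + 0.2 × 148000 = 17400 − 15000 − 10400 + 29600 = 21600
Overall = 0.2 × 16866.4 + 0.8 × 21600 = 3373.28 + 17280 = 20653.28

$20,653.28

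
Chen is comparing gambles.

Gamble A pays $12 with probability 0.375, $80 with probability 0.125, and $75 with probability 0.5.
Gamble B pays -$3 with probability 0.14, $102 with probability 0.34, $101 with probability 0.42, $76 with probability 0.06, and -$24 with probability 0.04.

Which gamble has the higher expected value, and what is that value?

Gamble B ($80.28)

Gamble A = 0.375 × 12 + 0.125 × 80 + 0.5 × 75 = 4.5 + 10 + 37.5 = 52
Gamble B = 0.14 × (-3) + 0.34 × 102 + 0.42 × 101 + 0.06 × 76 + 0.04 × (-24) = -0.42 + 34.68 + 42.42 + 4.56 − 0.96 = 80.28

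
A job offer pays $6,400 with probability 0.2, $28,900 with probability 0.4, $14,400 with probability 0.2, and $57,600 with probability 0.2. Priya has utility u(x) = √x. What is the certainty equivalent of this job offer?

$24,336

E[u] = 0.2·√6400 + 0.4·√28900 + 0.2·√14400 + 0.2·√57600 = 0.2·80 + 0.4·170 + 0.2·120 + 0.2·240 = 156
CE = (156)² = 24336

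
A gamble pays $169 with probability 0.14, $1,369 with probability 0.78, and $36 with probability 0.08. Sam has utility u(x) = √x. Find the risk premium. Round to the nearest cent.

E[u] = 0.14·√169 + 0.78·√1369 + 0.08·√36 = 0.14·13 + 0.78·37 + 0.08·6 = 31.16
CE = (31.16)² = 970.9456
Risk premium = EV − CE = 1094.36 − 970.9456 = 123.4144

$123.41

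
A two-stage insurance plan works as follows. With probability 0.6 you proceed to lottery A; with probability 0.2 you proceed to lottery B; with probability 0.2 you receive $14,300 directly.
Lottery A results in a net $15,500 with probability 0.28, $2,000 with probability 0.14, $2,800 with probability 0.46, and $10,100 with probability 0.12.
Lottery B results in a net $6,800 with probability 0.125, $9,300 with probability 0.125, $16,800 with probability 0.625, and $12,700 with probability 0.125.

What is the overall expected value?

$9,952

EV(A) = 0.28 × 15500 + 0.14 × 2000 + 0.46 × 2800 + 0.12 × 10100 = 4340 + 280 + 1288 + 1212 = 7120
EV(B) = 0.125 × 6800 + 0.125 × 9300 + 0.625 × 16800 + 0.125 × 12700 = 850 + 1162.5 + 10500 + 1587.5 = 14100
Branch C: 14300 (certain)
Overall = 0.6 × 7120 + 0.2 × 14100 + 0.2 × 14300 = 4272 + 2820 + 2860 = 9952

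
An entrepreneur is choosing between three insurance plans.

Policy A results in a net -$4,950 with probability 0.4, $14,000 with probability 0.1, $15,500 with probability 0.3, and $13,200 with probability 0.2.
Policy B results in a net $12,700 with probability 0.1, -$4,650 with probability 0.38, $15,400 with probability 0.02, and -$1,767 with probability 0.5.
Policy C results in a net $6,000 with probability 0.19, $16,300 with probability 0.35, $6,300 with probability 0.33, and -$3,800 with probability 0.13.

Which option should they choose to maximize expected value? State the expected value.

Policy A = 0.4 × (-4950) + 0.1 × 14000 + 0.3 × 15500 + 0.2 × 13200 = -1980 + 1400 + 4650 + 2640 = 6710
Policy B = 0.1 × 12700 + 0.38 × (-4650) + 0.02 × 15400 + 0.5 × (-1767) = 1270 − 1767 + 308 − 883.5 = -1072.5
Policy C = 0.19 × 6000 + 0.35 × 16300 + 0.33 × 6300 + 0.13 × (-3800) = 1140 + 5705 + 2079 − 494 = 8430

Policy C ($8,430)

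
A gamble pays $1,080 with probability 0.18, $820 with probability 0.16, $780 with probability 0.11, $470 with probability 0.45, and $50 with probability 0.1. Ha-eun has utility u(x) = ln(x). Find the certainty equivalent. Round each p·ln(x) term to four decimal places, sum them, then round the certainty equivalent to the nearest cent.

$504.26

E[u] = 0.18·ln(1080) + 0.16·ln(820) + 0.11·ln(780) + 0.45·ln(470) + 0.1·ln(50) = 1.2572 + 1.0735 + 0.7325 + 2.7687 + 0.3912 = 6.2231
CE = e^6.2231 ≈ 504.26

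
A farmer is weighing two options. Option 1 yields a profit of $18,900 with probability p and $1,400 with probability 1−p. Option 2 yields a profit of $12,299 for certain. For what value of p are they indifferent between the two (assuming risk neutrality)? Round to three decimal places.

p·18900 + (1−p)·1400 = 12299
17500p + 1400 = 12299
p = (12299 − 1400) / 17500

p = 0.623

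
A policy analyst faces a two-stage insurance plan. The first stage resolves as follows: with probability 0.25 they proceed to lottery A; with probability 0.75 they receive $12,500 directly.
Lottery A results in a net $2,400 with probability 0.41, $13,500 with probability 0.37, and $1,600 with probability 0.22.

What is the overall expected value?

EV(A) = 0.41 × 2400 + 0.37 × 13500 + 0.22 × 1600 = 984 + 4995 + 352 = 6331
Branch B: 12500 (certain)
Overall = 0.25 × 6331 + 0.75 × 12500 = 1582.75 + 9375 = 10957.75

$10,957.75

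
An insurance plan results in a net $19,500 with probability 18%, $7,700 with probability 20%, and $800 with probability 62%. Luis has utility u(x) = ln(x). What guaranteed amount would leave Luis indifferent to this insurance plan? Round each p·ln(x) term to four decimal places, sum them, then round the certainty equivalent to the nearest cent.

$2,235.90

E[u] = 0.18·ln(19500) + 0.2·ln(7700) + 0.62·ln(800) = 1.7781 + 1.7898 + 4.1445 = 7.7124
CE = e^7.7124 ≈ 2235.90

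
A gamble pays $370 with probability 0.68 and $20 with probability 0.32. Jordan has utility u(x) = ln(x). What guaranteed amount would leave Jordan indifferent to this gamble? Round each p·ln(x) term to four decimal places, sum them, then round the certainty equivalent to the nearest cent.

$145.45

E[u] = 0.68·ln(370) + 0.32·ln(20) = 4.0212 + 0.9586 = 4.9798
CE = e^4.9798 ≈ 145.45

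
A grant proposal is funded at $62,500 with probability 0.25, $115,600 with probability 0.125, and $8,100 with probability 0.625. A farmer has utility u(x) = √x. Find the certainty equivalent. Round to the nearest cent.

E[u] = 0.25·√62500 + 0.125·√115600 + 0.625·√8100 = 0.25·250 + 0.125·340 + 0.625·90 = 161.25
CE = (161.25)² = 26001.5625

$26,001.56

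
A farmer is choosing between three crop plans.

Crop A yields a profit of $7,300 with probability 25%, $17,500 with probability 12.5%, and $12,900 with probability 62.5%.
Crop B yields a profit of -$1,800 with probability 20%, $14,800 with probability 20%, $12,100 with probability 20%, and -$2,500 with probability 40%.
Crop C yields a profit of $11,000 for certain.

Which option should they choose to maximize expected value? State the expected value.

Crop A = 0.25 × 7300 + 0.125 × 17500 + 0.625 × 12900 = 1825 + 2187.5 + 8062.5 = 12075
Crop B = 0.2 × (-1800) + 0.2 × 14800 + 0.2 × 12100 + 0.4 × (-2500) = -360 + 2960 + 2420 − 1000 = 4020
Crop C: 11000 (certain)

Crop A ($12,075)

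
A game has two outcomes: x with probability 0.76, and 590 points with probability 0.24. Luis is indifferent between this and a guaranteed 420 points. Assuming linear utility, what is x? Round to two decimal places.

0.76·x + 0.24·590 = 420
0.76·x = 420 − 141.6 = 278.4
x = 278.4 / 0.76 = 366.3158

x = 366.32 points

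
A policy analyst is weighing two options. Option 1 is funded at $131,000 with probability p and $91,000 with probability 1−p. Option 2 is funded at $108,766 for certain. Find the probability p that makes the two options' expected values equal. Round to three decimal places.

p = 0.444

p·131000 + (1−p)·91000 = 108766
40000p + 91000 = 108766
p = (108766 − 91000) / 40000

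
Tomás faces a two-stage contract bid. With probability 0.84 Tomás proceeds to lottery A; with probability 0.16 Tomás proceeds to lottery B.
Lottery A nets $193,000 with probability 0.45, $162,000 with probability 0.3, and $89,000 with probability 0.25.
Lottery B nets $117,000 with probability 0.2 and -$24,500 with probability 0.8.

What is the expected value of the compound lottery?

EV(A) = 0.45 × 193000 + 0.3 × 162000 + 0.25 × 89000 = 86850 + 48600 + 22250 = 157700
EV(B) = 0.2 × 117000 + 0.8 × (-24500) = 23400 − 19600 = 3800
Overall = 0.84 × 157700 + 0.16 × 3800 = 132468 + 608 = 133076

$133,076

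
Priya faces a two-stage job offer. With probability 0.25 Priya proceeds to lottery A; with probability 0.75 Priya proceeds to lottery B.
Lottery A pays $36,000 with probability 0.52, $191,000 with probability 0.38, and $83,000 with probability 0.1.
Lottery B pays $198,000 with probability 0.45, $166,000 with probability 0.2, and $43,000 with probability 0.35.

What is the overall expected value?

EV(A) = 0.52 × 36000 + 0.38 × 191000 + 0.1 × 83000 = 18720 + 72580 + 8300 = 99600
EV(B) = 0.45 × 198000 + 0.2 × 166000 + 0.35 × 43000 = 89100 + 33200 + 15050 = 137350
Overall = 0.25 × 99600 + 0.75 × 137350 = 24900 + 103012.5 = 127912.5

$127,912.50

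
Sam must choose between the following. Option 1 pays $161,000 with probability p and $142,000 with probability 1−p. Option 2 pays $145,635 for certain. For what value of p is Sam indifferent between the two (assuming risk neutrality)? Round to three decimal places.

p = 0.191

p·161000 + (1−p)·142000 = 145635
19000p + 142000 = 145635
p = (145635 − 142000) / 19000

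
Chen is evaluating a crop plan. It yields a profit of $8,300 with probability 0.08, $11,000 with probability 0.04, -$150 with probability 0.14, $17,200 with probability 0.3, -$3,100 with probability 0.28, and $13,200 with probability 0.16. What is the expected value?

$7,487

EV = 0.08 × 8300 + 0.04 × 11000 + 0.14 × (-150) + 0.3 × 17200 + 0.28 × (-3100) + 0.16 × 13200 = 664 + 440 − 21 + 5160 − 868 + 2112 = 7487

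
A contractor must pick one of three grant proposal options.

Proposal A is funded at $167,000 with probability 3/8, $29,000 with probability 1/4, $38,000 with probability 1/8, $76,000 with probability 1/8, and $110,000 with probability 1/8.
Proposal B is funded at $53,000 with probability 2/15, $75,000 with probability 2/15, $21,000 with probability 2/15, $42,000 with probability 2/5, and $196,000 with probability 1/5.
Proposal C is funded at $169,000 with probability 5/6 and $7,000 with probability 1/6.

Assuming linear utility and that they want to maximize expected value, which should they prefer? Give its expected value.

Proposal C ($142,000)

Proposal A = 3/8 × 167000 + 1/4 × 29000 + 1/8 × 38000 + 1/8 × 76000 + 1/8 × 110000 = 62625 + 7250 + 4750 + 9500 + 13750 = 97875
Proposal B = 2/15 × 53000 + 2/15 × 75000 + 2/15 × 21000 + 2/5 × 42000 + 1/5 × 196000 = 7066.6667 + 10000 + 2800 + 16800 + 39200 = 75866.6667
Proposal C = 5/6 × 169000 + 1/6 × 7000 = 140833.3333 + 1166.6667 = 142000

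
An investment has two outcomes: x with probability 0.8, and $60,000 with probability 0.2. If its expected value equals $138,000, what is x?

x = $157,500

0.8·x + 0.2·60000 = 138000
0.8·x = 138000 − 12000 = 126000
x = 126000 / 0.8 = 157500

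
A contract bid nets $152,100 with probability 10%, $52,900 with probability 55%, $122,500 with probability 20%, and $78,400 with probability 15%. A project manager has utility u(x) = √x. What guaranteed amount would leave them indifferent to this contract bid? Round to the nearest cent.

$77,006.25

E[u] = 0.1·√152100 + 0.55·√52900 + 0.2·√122500 + 0.15·√78400 = 0.1·390 + 0.55·230 + 0.2·350 + 0.15·280 = 277.5
CE = (277.5)² = 77006.25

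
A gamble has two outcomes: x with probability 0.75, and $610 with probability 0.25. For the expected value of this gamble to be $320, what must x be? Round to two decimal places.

x = $223.33

0.75·x + 0.25·610 = 320
0.75·x = 320 − 152.5 = 167.5
x = 167.5 / 0.75 = 223.3333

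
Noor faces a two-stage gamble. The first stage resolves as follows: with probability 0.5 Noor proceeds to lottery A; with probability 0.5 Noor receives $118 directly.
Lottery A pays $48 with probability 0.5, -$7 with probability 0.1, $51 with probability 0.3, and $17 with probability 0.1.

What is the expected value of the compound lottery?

EV(A) = 0.5 × 48 + 0.1 × (-7) + 0.3 × 51 + 0.1 × 17 = 24 − 0.7 + 15.3 + 1.7 = 40.3
Branch B: 118 (certain)
Overall = 0.5 × 40.3 + 0.5 × 118 = 20.15 + 59 = 79.15

$79.15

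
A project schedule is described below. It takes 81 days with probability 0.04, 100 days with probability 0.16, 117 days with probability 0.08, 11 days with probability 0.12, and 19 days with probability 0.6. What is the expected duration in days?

EV = 0.04 × 81 + 0.16 × 100 + 0.08 × 117 + 0.12 × 11 + 0.6 × 19 = 3.24 + 16 + 9.36 + 1.32 + 11.4 = 41.32

41.32 days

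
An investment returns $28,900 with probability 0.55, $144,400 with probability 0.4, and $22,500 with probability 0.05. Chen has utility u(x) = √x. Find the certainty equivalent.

E[u] = 0.55·√28900 + 0.4·√144400 + 0.05·√22500 = 0.55·170 + 0.4·380 + 0.05·150 = 253
CE = (253)² = 64009

$64,009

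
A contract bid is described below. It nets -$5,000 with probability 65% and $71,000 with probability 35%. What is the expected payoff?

$21,600

EV = 0.65 × (-5000) + 0.35 × 71000 = -3250 + 24850 = 21600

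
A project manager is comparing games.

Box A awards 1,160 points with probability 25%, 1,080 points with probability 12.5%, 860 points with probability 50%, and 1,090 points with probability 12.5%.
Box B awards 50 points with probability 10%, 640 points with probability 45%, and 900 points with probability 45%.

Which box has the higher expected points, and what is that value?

Box A = 0.25 × 1160 + 0.125 × 1080 + 0.5 × 860 + 0.125 × 1090 = 290 + 135 + 430 + 136.25 = 991.25
Box B = 0.1 × 50 + 0.45 × 640 + 0.45 × 900 = 5 + 288 + 405 = 698

Box A (991.25 points)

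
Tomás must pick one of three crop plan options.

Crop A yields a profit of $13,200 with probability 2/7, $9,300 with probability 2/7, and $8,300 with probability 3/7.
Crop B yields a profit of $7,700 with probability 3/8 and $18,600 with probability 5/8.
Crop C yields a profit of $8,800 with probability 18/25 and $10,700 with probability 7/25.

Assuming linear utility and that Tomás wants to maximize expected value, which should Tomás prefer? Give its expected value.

Crop B ($14,512.50)

Crop A = 2/7 × 13200 + 2/7 × 9300 + 3/7 × 8300 = 3771.4286 + 2657.1429 + 3557.1429 = 9985.7143
Crop B = 3/8 × 7700 + 5/8 × 18600 = 2887.5 + 11625 = 14512.5
Crop C = 18/25 × 8800 + 7/25 × 10700 = 6336 + 2996 = 9332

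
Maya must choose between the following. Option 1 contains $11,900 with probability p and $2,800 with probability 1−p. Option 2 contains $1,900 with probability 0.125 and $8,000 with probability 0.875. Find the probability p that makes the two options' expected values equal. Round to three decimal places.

p = 0.488

EV(Option 2) = 0.125 × 1900 + 0.875 × 8000 = 237.5 + 7000 = 7237.5
p·11900 + (1−p)·2800 = 7237.5
9100p + 2800 = 7237.5
p = (7237.5 − 2800) / 9100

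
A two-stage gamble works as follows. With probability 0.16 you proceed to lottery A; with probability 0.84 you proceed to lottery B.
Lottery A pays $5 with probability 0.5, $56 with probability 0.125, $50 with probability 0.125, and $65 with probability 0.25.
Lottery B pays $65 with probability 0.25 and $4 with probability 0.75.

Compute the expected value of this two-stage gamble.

$21.29

EV(A) = 0.5 × 5 + 0.125 × 56 + 0.125 × 50 + 0.25 × 65 = 2.5 + 7 + 6.25 + 16.25 = 32
EV(B) = 0.25 × 65 + 0.75 × 4 = 16.25 + 3 = 19.25
Overall = 0.16 × 32 + 0.84 × 19.25 = 5.12 + 16.17 = 21.29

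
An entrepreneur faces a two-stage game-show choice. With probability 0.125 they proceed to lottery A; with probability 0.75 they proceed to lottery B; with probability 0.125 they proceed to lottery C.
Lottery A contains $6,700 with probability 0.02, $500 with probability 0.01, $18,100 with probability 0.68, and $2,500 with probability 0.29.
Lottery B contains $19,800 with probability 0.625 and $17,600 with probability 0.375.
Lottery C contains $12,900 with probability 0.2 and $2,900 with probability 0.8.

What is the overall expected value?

EV(A) = 0.02 × 6700 + 0.01 × 500 + 0.68 × 18100 + 0.29 × 2500 = 134 + 5 + 12308 + 725 = 13172
EV(B) = 0.625 × 19800 + 0.375 × 17600 = 12375 + 6600 = 18975
EV(C) = 0.2 × 12900 + 0.8 × 2900 = 2580 + 2320 = 4900
Overall = 0.125 × 13172 + 0.75 × 18975 + 0.125 × 4900 = 1646.5 + 14231.25 + 612.5 = 16490.25

$16,490.25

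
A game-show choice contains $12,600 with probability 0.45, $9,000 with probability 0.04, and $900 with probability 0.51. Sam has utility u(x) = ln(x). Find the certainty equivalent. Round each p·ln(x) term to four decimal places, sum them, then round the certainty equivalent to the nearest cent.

$3,236.02

E[u] = 0.45·ln(12600) + 0.04·ln(9000) + 0.51·ln(900) = 4.2487 + 0.3642 + 3.4692 = 8.0821
CE = e^8.0821 ≈ 3236.02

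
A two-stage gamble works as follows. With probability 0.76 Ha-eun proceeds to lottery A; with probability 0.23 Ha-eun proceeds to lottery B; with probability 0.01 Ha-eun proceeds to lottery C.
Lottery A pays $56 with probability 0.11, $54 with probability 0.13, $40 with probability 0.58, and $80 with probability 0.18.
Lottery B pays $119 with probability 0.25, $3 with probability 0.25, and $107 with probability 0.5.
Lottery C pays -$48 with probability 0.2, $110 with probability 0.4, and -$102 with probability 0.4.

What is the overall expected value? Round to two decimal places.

$57.85

EV(A) = 0.11 × 56 + 0.13 × 54 + 0.58 × 40 + 0.18 × 80 = 6.16 + 7.02 + 23.2 + 14.4 = 50.78
EV(B) = 0.25 × 119 + 0.25 × 3 + 0.5 × 107 = 29.75 + 0.75 + 53.5 = 84
EV(C) = 0.2 × (-48) + 0.4 × 110 + 0.4 × (-102) = -9.6 + 44 − 40.8 = -6.4
Overall = 0.76 × 50.78 + 0.23 × 84 + 0.01 × (-6.4) = 38.5928 + 19.32 − 0.064 = 57.8488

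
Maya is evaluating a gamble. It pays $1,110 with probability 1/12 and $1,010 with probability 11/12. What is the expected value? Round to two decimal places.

$1,018.33

EV = 1/12 × 1110 + 11/12 × 1010 = 92.5 + 925.8333 = 1018.3333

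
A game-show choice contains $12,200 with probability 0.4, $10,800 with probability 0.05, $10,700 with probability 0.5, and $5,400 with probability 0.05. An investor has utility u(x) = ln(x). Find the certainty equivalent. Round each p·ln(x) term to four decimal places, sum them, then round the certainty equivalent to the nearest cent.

E[u] = 0.4·ln(12200) + 0.05·ln(10800) + 0.5·ln(10700) + 0.05·ln(5400) = 3.7637 + 0.4644 + 4.6390 + 0.4297 = 9.2968
CE = e^9.2968 ≈ 10903.07

$10,903.07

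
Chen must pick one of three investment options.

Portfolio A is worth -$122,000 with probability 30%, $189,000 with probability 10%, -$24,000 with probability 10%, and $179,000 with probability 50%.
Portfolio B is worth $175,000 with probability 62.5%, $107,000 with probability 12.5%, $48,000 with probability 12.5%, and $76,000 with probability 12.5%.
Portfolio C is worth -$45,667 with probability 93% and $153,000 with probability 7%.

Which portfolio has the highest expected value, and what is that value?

Portfolio A = 0.3 × (-122000) + 0.1 × 189000 + 0.1 × (-24000) + 0.5 × 179000 = -36600 + 18900 − 2400 + 89500 = 69400
Portfolio B = 0.625 × 175000 + 0.125 × 107000 + 0.125 × 48000 + 0.125 × 76000 = 109375 + 13375 + 6000 + 9500 = 138250
Portfolio C = 0.93 × (-45667) + 0.07 × 153000 = -42470.31 + 10710 = -31760.31

Portfolio B ($138,250)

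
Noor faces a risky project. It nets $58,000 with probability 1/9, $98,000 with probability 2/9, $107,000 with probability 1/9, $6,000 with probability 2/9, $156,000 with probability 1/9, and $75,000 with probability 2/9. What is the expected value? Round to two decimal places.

$75,444.44

EV = 1/9 × 58000 + 2/9 × 98000 + 1/9 × 107000 + 2/9 × 6000 + 1/9 × 156000 + 2/9 × 75000 = 6444.4444 + 21777.7778 + 11888.8889 + 1333.3333 + 17333.3333 + 16666.6667 = 75444.4444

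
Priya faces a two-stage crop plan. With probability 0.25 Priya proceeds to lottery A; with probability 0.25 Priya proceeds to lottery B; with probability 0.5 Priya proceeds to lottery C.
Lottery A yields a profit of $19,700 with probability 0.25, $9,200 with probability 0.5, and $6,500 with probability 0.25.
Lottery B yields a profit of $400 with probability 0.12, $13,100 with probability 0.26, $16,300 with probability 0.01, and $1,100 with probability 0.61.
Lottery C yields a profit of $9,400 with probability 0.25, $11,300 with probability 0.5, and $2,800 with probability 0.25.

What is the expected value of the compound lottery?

$8,209.50

EV(A) = 0.25 × 19700 + 0.5 × 9200 + 0.25 × 6500 = 4925 + 4600 + 1625 = 11150
EV(B) = 0.12 × 400 + 0.26 × 13100 + 0.01 × 16300 + 0.61 × 1100 = 48 + 3406 + 163 + 671 = 4288
EV(C) = 0.25 × 9400 + 0.5 × 11300 + 0.25 × 2800 = 2350 + 5650 + 700 = 8700
Overall = 0.25 × 11150 + 0.25 × 4288 + 0.5 × 8700 = 2787.5 + 1072 + 4350 = 8209.5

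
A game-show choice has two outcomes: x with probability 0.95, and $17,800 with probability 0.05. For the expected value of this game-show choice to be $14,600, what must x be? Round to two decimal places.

0.95·x + 0.05·17800 = 14600
0.95·x = 14600 − 890 = 13710
x = 13710 / 0.95 = 14431.5789

x = $14,431.58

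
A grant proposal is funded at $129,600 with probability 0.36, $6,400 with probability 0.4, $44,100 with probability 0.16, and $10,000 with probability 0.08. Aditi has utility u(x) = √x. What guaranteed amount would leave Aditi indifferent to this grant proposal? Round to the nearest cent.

E[u] = 0.36·√129600 + 0.4·√6400 + 0.16·√44100 + 0.08·√10000 = 0.36·360 + 0.4·80 + 0.16·210 + 0.08·100 = 203.2
CE = (203.2)² = 41290.24

$41,290.24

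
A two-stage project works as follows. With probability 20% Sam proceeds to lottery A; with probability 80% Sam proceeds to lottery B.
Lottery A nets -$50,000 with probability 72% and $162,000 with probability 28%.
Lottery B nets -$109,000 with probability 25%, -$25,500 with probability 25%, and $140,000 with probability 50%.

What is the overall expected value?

EV(A) = 0.72 × (-50000) + 0.28 × 162000 = -36000 + 45360 = 9360
EV(B) = 0.25 × (-109000) + 0.25 × (-25500) + 0.5 × 140000 = -27250 − 6375 + 70000 = 36375
Overall = 0.2 × 9360 + 0.8 × 36375 = 1872 + 29100 = 30972

$30,972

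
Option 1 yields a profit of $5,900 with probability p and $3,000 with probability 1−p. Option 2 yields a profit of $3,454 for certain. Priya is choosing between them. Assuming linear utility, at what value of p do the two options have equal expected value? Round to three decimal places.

p = 0.157

p·5900 + (1−p)·3000 = 3454
2900p + 3000 = 3454
p = (3454 − 3000) / 2900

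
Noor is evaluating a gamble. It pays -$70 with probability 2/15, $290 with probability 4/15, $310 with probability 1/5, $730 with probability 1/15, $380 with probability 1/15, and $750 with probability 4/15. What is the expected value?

EV = 2/15 × (-70) + 4/15 × 290 + 1/5 × 310 + 1/15 × 730 + 1/15 × 380 + 4/15 × 750 = -9.3333 + 77.3333 + 62 + 48.6667 + 25.3333 + 200 = 404

$404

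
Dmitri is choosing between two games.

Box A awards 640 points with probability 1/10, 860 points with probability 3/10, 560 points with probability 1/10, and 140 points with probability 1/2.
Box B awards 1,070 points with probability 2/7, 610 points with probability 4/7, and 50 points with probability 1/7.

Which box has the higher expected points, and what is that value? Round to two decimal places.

Box B (661.43 points)

Box A = 1/10 × 640 + 3/10 × 860 + 1/10 × 560 + 1/2 × 140 = 64 + 258 + 56 + 70 = 448
Box B = 2/7 × 1070 + 4/7 × 610 + 1/7 × 50 = 305.7143 + 348.5714 + 7.1429 = 661.4286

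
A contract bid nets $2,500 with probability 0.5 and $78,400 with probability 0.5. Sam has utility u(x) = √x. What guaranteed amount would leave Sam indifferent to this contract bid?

$27,225

E[u] = 0.5·√2500 + 0.5·√78400 = 0.5·50 + 0.5·280 = 165
CE = (165)² = 27225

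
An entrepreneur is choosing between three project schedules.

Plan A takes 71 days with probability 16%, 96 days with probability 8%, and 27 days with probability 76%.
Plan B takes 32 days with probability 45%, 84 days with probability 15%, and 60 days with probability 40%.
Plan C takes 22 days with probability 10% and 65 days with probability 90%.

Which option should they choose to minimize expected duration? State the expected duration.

Plan A (39.56 days)

Plan A = 0.16 × 71 + 0.08 × 96 + 0.76 × 27 = 11.36 + 7.68 + 20.52 = 39.56
Plan B = 0.45 × 32 + 0.15 × 84 + 0.4 × 60 = 14.4 + 12.6 + 24 = 51
Plan C = 0.1 × 22 + 0.9 × 65 = 2.2 + 58.5 = 60.7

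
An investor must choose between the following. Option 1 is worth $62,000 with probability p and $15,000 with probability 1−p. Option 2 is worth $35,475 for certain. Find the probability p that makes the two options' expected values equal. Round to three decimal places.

p·62000 + (1−p)·15000 = 35475
47000p + 15000 = 35475
p = (35475 − 15000) / 47000

p = 0.436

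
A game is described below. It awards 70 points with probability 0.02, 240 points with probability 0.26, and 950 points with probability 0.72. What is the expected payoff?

EV = 0.02 × 70 + 0.26 × 240 + 0.72 × 950 = 1.4 + 62.4 + 684 = 747.8

747.8 points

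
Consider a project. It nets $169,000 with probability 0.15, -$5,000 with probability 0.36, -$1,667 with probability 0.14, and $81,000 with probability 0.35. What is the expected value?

$51,666.62

EV = 0.15 × 169000 + 0.36 × (-5000) + 0.14 × (-1667) + 0.35 × 81000 = 25350 − 1800 − 233.38 + 28350 = 51666.62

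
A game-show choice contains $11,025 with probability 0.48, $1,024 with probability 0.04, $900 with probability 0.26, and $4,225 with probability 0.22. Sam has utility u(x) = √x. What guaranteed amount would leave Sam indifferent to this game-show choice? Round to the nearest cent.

E[u] = 0.48·√11025 + 0.04·√1024 + 0.26·√900 + 0.22·√4225 = 0.48·105 + 0.04·32 + 0.26·30 + 0.22·65 = 73.78
CE = (73.78)² = 5443.4884

$5,443.49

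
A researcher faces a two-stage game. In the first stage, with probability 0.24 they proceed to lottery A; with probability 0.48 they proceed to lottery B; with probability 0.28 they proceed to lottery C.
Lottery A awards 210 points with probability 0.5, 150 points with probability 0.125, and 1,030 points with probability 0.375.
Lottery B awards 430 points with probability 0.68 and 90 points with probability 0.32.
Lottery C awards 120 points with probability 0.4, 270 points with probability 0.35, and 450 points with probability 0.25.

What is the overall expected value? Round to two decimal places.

EV(A) = 0.5 × 210 + 0.125 × 150 + 0.375 × 1030 = 105 + 18.75 + 386.25 = 510
EV(B) = 0.68 × 430 + 0.32 × 90 = 292.4 + 28.8 = 321.2
EV(C) = 0.4 × 120 + 0.35 × 270 + 0.25 × 450 = 48 + 94.5 + 112.5 = 255
Overall = 0.24 × 510 + 0.48 × 321.2 + 0.28 × 255 = 122.4 + 154.176 + 71.4 = 347.976

347.98 points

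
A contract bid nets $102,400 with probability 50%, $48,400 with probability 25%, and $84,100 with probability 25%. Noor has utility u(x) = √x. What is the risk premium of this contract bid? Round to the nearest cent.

$1,668.75

E[u] = 0.5·√102400 + 0.25·√48400 + 0.25·√84100 = 0.5·320 + 0.25·220 + 0.25·290 = 287.5
CE = (287.5)² = 82656.25
Risk premium = EV − CE = 84325 − 82656.25 = 1668.75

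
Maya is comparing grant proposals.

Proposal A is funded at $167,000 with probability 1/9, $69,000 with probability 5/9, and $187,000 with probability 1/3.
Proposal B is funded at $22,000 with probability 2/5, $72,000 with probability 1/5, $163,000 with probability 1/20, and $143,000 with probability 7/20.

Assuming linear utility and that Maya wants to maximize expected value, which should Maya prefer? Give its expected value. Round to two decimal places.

Proposal A ($119,222.22)

Proposal A = 1/9 × 167000 + 5/9 × 69000 + 1/3 × 187000 = 18555.5556 + 38333.3333 + 62333.3333 = 119222.2222
Proposal B = 2/5 × 22000 + 1/5 × 72000 + 1/20 × 163000 + 7/20 × 143000 = 8800 + 14400 + 8150 + 50050 = 81400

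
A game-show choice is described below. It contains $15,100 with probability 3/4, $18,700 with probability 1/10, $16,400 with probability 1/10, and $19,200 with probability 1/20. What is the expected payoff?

EV = 3/4 × 15100 + 1/10 × 18700 + 1/10 × 16400 + 1/20 × 19200 = 11325 + 1870 + 1640 + 960 = 15795

$15,795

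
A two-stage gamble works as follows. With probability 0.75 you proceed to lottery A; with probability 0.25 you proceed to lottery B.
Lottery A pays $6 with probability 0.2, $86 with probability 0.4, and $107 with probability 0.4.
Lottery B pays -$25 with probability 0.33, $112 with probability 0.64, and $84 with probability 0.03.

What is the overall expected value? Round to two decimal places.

$75.29

EV(A) = 0.2 × 6 + 0.4 × 86 + 0.4 × 107 = 1.2 + 34.4 + 42.8 = 78.4
EV(B) = 0.33 × (-25) + 0.64 × 112 + 0.03 × 84 = -8.25 + 71.68 + 2.52 = 65.95
Overall = 0.75 × 78.4 + 0.25 × 65.95 = 58.8 + 16.4875 = 75.2875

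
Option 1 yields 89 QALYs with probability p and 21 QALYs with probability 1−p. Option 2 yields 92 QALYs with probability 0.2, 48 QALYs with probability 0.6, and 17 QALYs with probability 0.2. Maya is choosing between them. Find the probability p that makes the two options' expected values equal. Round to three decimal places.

p = 0.435

EV(Option 2) = 0.2 × 92 + 0.6 × 48 + 0.2 × 17 = 18.4 + 28.8 + 3.4 = 50.6
p·89 + (1−p)·21 = 50.6
68p + 21 = 50.6
p = (50.6 − 21) / 68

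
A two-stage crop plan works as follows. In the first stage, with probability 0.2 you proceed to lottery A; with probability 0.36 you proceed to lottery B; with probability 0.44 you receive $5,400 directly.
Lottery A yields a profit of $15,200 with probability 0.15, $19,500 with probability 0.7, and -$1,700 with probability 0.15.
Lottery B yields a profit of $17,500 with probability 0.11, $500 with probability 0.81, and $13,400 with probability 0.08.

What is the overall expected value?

$6,735.72

EV(A) = 0.15 × 15200 + 0.7 × 19500 + 0.15 × (-1700) = 2280 + 13650 − 255 = 15675
EV(B) = 0.11 × 17500 + 0.81 × 500 + 0.08 × 13400 = 1925 + 405 + 1072 = 3402
Branch C: 5400 (certain)
Overall = 0.2 × 15675 + 0.36 × 3402 + 0.44 × 5400 = 3135 + 1224.72 + 2376 = 6735.72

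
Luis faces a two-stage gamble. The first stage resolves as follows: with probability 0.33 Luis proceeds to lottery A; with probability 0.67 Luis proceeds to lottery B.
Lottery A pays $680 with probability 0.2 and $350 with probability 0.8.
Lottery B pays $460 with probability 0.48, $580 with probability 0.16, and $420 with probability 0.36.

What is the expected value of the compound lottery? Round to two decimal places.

$448.70

EV(A) = 0.2 × 680 + 0.8 × 350 = 136 + 280 = 416
EV(B) = 0.48 × 460 + 0.16 × 580 + 0.36 × 420 = 220.8 + 92.8 + 151.2 = 464.8
Overall = 0.33 × 416 + 0.67 × 464.8 = 137.28 + 311.416 = 448.696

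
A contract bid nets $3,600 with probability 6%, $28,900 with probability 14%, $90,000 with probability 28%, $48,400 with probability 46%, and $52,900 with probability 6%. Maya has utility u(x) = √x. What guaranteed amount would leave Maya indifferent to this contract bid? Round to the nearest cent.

E[u] = 0.06·√3600 + 0.14·√28900 + 0.28·√90000 + 0.46·√48400 + 0.06·√52900 = 0.06·60 + 0.14·170 + 0.28·300 + 0.46·220 + 0.06·230 = 226.4
CE = (226.4)² = 51256.96

$51,256.96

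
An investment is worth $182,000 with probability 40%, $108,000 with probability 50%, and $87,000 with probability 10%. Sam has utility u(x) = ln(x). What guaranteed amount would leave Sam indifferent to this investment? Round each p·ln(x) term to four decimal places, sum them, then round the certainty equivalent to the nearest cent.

$130,222.53

E[u] = 0.4·ln(182000) + 0.5·ln(108000) + 0.1·ln(87000) = 4.8447 + 5.7949 + 1.1374 = 11.7770
CE = e^11.7770 ≈ 130222.53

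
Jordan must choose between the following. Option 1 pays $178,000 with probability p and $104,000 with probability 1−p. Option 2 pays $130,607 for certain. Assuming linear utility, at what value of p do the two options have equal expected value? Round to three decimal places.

p·178000 + (1−p)·104000 = 130607
74000p + 104000 = 130607
p = (130607 − 104000) / 74000

p = 0.360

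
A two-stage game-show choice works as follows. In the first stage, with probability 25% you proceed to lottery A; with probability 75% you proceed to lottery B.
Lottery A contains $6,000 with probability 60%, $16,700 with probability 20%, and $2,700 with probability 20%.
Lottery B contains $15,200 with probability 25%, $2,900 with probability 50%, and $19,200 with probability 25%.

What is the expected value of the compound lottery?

$9,407.50

EV(A) = 0.6 × 6000 + 0.2 × 16700 + 0.2 × 2700 = 3600 + 3340 + 540 = 7480
EV(B) = 0.25 × 15200 + 0.5 × 2900 + 0.25 × 19200 = 3800 + 1450 + 4800 = 10050
Overall = 0.25 × 7480 + 0.75 × 10050 = 1870 + 7537.5 = 9407.5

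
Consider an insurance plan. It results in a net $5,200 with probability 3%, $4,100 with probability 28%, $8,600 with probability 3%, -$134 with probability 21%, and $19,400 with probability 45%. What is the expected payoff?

$10,263.86

EV = 0.03 × 5200 + 0.28 × 4100 + 0.03 × 8600 + 0.21 × (-134) + 0.45 × 19400 = 156 + 1148 + 258 − 28.14 + 8730 = 10263.86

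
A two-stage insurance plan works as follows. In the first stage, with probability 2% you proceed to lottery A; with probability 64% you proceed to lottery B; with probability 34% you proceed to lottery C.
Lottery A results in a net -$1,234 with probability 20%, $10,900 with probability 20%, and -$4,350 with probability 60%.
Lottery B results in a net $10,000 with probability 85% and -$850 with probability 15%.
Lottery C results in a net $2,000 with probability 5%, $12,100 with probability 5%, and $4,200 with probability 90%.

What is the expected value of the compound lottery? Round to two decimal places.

$6,869.76

EV(A) = 0.2 × (-1234) + 0.2 × 10900 + 0.6 × (-4350) = -246.8 + 2180 − 2610 = -676.8
EV(B) = 0.85 × 10000 + 0.15 × (-850) = 8500 − 127.5 = 8372.5
EV(C) = 0.05 × 2000 + 0.05 × 12100 + 0.9 × 4200 = 100 + 605 + 3780 = 4485
Overall = 0.02 × (-676.8) + 0.64 × 8372.5 + 0.34 × 4485 = -13.536 + 5358.4 + 1524.9 = 6869.764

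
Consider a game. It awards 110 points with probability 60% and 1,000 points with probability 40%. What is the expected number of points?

466 points

EV = 0.6 × 110 + 0.4 × 1000 = 66 + 400 = 466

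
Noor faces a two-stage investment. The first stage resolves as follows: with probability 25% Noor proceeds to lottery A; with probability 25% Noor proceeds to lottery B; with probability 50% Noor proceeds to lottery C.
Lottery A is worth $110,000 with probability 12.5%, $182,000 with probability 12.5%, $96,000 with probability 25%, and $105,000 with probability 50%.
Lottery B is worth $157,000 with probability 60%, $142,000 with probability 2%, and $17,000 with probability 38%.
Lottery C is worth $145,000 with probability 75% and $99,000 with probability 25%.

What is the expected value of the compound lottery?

EV(A) = 0.125 × 110000 + 0.125 × 182000 + 0.25 × 96000 + 0.5 × 105000 = 13750 + 22750 + 24000 + 52500 = 113000
EV(B) = 0.6 × 157000 + 0.02 × 142000 + 0.38 × 17000 = 94200 + 2840 + 6460 = 103500
EV(C) = 0.75 × 145000 + 0.25 × 99000 = 108750 + 24750 = 133500
Overall = 0.25 × 113000 + 0.25 × 103500 + 0.5 × 133500 = 28250 + 25875 + 66750 = 120875

$120,875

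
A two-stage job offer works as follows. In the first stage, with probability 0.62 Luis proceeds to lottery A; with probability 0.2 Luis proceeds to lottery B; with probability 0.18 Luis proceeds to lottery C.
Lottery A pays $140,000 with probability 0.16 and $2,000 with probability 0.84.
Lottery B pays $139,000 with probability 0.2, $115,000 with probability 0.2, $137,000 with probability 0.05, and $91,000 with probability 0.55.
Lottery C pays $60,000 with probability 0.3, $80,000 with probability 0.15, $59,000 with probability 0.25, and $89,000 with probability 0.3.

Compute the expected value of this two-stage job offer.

EV(A) = 0.16 × 140000 + 0.84 × 2000 = 22400 + 1680 = 24080
EV(B) = 0.2 × 139000 + 0.2 × 115000 + 0.05 × 137000 + 0.55 × 91000 = 27800 + 23000 + 6850 + 50050 = 107700
EV(C) = 0.3 × 60000 + 0.15 × 80000 + 0.25 × 59000 + 0.3 × 89000 = 18000 + 12000 + 14750 + 26700 = 71450
Overall = 0.62 × 24080 + 0.2 × 107700 + 0.18 × 71450 = 14929.6 + 21540 + 12861 = 49330.6

$49,330.60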